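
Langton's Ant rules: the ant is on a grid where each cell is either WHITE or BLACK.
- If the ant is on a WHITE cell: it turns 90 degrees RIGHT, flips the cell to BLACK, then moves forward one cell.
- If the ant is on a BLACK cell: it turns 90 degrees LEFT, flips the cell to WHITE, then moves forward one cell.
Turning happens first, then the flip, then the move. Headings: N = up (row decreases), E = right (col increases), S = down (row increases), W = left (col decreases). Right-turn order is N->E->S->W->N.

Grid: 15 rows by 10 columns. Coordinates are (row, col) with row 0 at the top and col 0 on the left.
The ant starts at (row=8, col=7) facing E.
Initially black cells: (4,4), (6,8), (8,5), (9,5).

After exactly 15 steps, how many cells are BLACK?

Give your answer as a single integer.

Answer: 13

Derivation:
Step 1: on WHITE (8,7): turn R to S, flip to black, move to (9,7). |black|=5
Step 2: on WHITE (9,7): turn R to W, flip to black, move to (9,6). |black|=6
Step 3: on WHITE (9,6): turn R to N, flip to black, move to (8,6). |black|=7
Step 4: on WHITE (8,6): turn R to E, flip to black, move to (8,7). |black|=8
Step 5: on BLACK (8,7): turn L to N, flip to white, move to (7,7). |black|=7
Step 6: on WHITE (7,7): turn R to E, flip to black, move to (7,8). |black|=8
Step 7: on WHITE (7,8): turn R to S, flip to black, move to (8,8). |black|=9
Step 8: on WHITE (8,8): turn R to W, flip to black, move to (8,7). |black|=10
Step 9: on WHITE (8,7): turn R to N, flip to black, move to (7,7). |black|=11
Step 10: on BLACK (7,7): turn L to W, flip to white, move to (7,6). |black|=10
Step 11: on WHITE (7,6): turn R to N, flip to black, move to (6,6). |black|=11
Step 12: on WHITE (6,6): turn R to E, flip to black, move to (6,7). |black|=12
Step 13: on WHITE (6,7): turn R to S, flip to black, move to (7,7). |black|=13
Step 14: on WHITE (7,7): turn R to W, flip to black, move to (7,6). |black|=14
Step 15: on BLACK (7,6): turn L to S, flip to white, move to (8,6). |black|=13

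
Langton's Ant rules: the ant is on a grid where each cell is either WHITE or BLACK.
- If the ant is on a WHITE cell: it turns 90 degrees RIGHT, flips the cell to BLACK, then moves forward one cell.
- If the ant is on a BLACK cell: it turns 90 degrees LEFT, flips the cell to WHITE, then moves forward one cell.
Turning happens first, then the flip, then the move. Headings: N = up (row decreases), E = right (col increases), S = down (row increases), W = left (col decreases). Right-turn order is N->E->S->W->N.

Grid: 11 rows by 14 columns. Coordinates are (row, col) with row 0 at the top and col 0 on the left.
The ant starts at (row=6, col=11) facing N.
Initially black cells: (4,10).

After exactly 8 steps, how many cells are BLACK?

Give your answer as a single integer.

Answer: 7

Derivation:
Step 1: on WHITE (6,11): turn R to E, flip to black, move to (6,12). |black|=2
Step 2: on WHITE (6,12): turn R to S, flip to black, move to (7,12). |black|=3
Step 3: on WHITE (7,12): turn R to W, flip to black, move to (7,11). |black|=4
Step 4: on WHITE (7,11): turn R to N, flip to black, move to (6,11). |black|=5
Step 5: on BLACK (6,11): turn L to W, flip to white, move to (6,10). |black|=4
Step 6: on WHITE (6,10): turn R to N, flip to black, move to (5,10). |black|=5
Step 7: on WHITE (5,10): turn R to E, flip to black, move to (5,11). |black|=6
Step 8: on WHITE (5,11): turn R to S, flip to black, move to (6,11). |black|=7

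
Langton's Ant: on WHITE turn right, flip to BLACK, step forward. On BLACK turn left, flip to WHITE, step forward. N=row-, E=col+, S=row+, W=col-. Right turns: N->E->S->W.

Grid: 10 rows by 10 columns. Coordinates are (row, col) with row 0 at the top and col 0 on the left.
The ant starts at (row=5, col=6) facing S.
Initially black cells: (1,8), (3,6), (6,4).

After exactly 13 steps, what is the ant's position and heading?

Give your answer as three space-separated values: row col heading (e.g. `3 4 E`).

Answer: 5 7 W

Derivation:
Step 1: on WHITE (5,6): turn R to W, flip to black, move to (5,5). |black|=4
Step 2: on WHITE (5,5): turn R to N, flip to black, move to (4,5). |black|=5
Step 3: on WHITE (4,5): turn R to E, flip to black, move to (4,6). |black|=6
Step 4: on WHITE (4,6): turn R to S, flip to black, move to (5,6). |black|=7
Step 5: on BLACK (5,6): turn L to E, flip to white, move to (5,7). |black|=6
Step 6: on WHITE (5,7): turn R to S, flip to black, move to (6,7). |black|=7
Step 7: on WHITE (6,7): turn R to W, flip to black, move to (6,6). |black|=8
Step 8: on WHITE (6,6): turn R to N, flip to black, move to (5,6). |black|=9
Step 9: on WHITE (5,6): turn R to E, flip to black, move to (5,7). |black|=10
Step 10: on BLACK (5,7): turn L to N, flip to white, move to (4,7). |black|=9
Step 11: on WHITE (4,7): turn R to E, flip to black, move to (4,8). |black|=10
Step 12: on WHITE (4,8): turn R to S, flip to black, move to (5,8). |black|=11
Step 13: on WHITE (5,8): turn R to W, flip to black, move to (5,7). |black|=12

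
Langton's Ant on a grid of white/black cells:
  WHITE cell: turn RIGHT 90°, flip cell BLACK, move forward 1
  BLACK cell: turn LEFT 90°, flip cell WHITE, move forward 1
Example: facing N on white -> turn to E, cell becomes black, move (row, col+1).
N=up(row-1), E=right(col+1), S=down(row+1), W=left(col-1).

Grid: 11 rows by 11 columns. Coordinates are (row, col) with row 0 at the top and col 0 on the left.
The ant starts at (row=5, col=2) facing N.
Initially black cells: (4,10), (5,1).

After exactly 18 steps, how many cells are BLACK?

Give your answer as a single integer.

Answer: 10

Derivation:
Step 1: on WHITE (5,2): turn R to E, flip to black, move to (5,3). |black|=3
Step 2: on WHITE (5,3): turn R to S, flip to black, move to (6,3). |black|=4
Step 3: on WHITE (6,3): turn R to W, flip to black, move to (6,2). |black|=5
Step 4: on WHITE (6,2): turn R to N, flip to black, move to (5,2). |black|=6
Step 5: on BLACK (5,2): turn L to W, flip to white, move to (5,1). |black|=5
Step 6: on BLACK (5,1): turn L to S, flip to white, move to (6,1). |black|=4
Step 7: on WHITE (6,1): turn R to W, flip to black, move to (6,0). |black|=5
Step 8: on WHITE (6,0): turn R to N, flip to black, move to (5,0). |black|=6
Step 9: on WHITE (5,0): turn R to E, flip to black, move to (5,1). |black|=7
Step 10: on WHITE (5,1): turn R to S, flip to black, move to (6,1). |black|=8
Step 11: on BLACK (6,1): turn L to E, flip to white, move to (6,2). |black|=7
Step 12: on BLACK (6,2): turn L to N, flip to white, move to (5,2). |black|=6
Step 13: on WHITE (5,2): turn R to E, flip to black, move to (5,3). |black|=7
Step 14: on BLACK (5,3): turn L to N, flip to white, move to (4,3). |black|=6
Step 15: on WHITE (4,3): turn R to E, flip to black, move to (4,4). |black|=7
Step 16: on WHITE (4,4): turn R to S, flip to black, move to (5,4). |black|=8
Step 17: on WHITE (5,4): turn R to W, flip to black, move to (5,3). |black|=9
Step 18: on WHITE (5,3): turn R to N, flip to black, move to (4,3). |black|=10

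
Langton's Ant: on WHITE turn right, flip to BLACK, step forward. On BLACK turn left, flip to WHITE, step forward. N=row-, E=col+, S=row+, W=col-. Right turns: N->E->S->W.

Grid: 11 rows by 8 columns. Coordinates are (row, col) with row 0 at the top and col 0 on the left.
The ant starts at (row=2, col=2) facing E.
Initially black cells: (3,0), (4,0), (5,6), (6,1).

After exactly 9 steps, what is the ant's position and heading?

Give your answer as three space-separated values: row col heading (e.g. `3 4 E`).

Step 1: on WHITE (2,2): turn R to S, flip to black, move to (3,2). |black|=5
Step 2: on WHITE (3,2): turn R to W, flip to black, move to (3,1). |black|=6
Step 3: on WHITE (3,1): turn R to N, flip to black, move to (2,1). |black|=7
Step 4: on WHITE (2,1): turn R to E, flip to black, move to (2,2). |black|=8
Step 5: on BLACK (2,2): turn L to N, flip to white, move to (1,2). |black|=7
Step 6: on WHITE (1,2): turn R to E, flip to black, move to (1,3). |black|=8
Step 7: on WHITE (1,3): turn R to S, flip to black, move to (2,3). |black|=9
Step 8: on WHITE (2,3): turn R to W, flip to black, move to (2,2). |black|=10
Step 9: on WHITE (2,2): turn R to N, flip to black, move to (1,2). |black|=11

Answer: 1 2 N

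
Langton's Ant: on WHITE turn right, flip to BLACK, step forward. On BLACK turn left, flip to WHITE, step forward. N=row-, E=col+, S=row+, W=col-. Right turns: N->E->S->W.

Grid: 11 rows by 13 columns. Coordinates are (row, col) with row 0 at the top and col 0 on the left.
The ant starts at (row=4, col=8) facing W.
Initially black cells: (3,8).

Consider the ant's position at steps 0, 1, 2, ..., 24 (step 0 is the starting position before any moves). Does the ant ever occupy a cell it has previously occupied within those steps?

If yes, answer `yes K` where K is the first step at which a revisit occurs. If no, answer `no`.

Answer: yes 5

Derivation:
Step 1: on WHITE (4,8): turn R to N, flip to black, move to (3,8). |black|=2 — new cell
Step 2: on BLACK (3,8): turn L to W, flip to white, move to (3,7). |black|=1 — new cell
Step 3: on WHITE (3,7): turn R to N, flip to black, move to (2,7). |black|=2 — new cell
Step 4: on WHITE (2,7): turn R to E, flip to black, move to (2,8). |black|=3 — new cell
Step 5: on WHITE (2,8): turn R to S, flip to black, move to (3,8). |black|=4 — REVISIT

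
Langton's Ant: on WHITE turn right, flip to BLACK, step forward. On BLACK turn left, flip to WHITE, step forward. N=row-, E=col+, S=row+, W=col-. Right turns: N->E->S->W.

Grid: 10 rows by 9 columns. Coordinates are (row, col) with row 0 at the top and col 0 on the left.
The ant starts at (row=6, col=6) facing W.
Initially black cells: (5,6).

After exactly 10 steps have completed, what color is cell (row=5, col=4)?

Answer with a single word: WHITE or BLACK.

Answer: BLACK

Derivation:
Step 1: on WHITE (6,6): turn R to N, flip to black, move to (5,6). |black|=2
Step 2: on BLACK (5,6): turn L to W, flip to white, move to (5,5). |black|=1
Step 3: on WHITE (5,5): turn R to N, flip to black, move to (4,5). |black|=2
Step 4: on WHITE (4,5): turn R to E, flip to black, move to (4,6). |black|=3
Step 5: on WHITE (4,6): turn R to S, flip to black, move to (5,6). |black|=4
Step 6: on WHITE (5,6): turn R to W, flip to black, move to (5,5). |black|=5
Step 7: on BLACK (5,5): turn L to S, flip to white, move to (6,5). |black|=4
Step 8: on WHITE (6,5): turn R to W, flip to black, move to (6,4). |black|=5
Step 9: on WHITE (6,4): turn R to N, flip to black, move to (5,4). |black|=6
Step 10: on WHITE (5,4): turn R to E, flip to black, move to (5,5). |black|=7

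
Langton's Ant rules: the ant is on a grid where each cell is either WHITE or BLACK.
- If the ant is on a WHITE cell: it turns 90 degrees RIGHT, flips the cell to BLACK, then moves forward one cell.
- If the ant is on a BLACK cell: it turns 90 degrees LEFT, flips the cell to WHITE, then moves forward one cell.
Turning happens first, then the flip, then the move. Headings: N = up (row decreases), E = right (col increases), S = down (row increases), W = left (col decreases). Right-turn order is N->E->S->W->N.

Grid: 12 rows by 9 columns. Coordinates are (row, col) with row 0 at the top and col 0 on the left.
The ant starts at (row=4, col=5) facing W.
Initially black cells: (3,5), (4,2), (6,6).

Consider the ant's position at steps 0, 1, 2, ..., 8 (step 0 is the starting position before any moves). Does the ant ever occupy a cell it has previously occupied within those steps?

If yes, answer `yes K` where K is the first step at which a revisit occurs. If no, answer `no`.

Answer: yes 5

Derivation:
Step 1: on WHITE (4,5): turn R to N, flip to black, move to (3,5). |black|=4 — new cell
Step 2: on BLACK (3,5): turn L to W, flip to white, move to (3,4). |black|=3 — new cell
Step 3: on WHITE (3,4): turn R to N, flip to black, move to (2,4). |black|=4 — new cell
Step 4: on WHITE (2,4): turn R to E, flip to black, move to (2,5). |black|=5 — new cell
Step 5: on WHITE (2,5): turn R to S, flip to black, move to (3,5). |black|=6 — REVISIT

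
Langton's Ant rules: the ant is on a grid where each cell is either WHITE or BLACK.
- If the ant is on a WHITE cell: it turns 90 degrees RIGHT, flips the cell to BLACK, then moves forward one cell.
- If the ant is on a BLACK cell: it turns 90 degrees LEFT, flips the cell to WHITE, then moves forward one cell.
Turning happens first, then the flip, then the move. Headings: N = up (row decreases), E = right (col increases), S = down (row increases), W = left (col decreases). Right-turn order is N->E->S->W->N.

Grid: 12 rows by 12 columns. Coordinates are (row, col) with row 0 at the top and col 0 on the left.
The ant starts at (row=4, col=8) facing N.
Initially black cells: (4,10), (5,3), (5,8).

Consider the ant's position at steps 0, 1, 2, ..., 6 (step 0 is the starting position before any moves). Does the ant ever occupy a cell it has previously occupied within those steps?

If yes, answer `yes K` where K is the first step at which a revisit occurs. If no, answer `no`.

Step 1: on WHITE (4,8): turn R to E, flip to black, move to (4,9). |black|=4 — new cell
Step 2: on WHITE (4,9): turn R to S, flip to black, move to (5,9). |black|=5 — new cell
Step 3: on WHITE (5,9): turn R to W, flip to black, move to (5,8). |black|=6 — new cell
Step 4: on BLACK (5,8): turn L to S, flip to white, move to (6,8). |black|=5 — new cell
Step 5: on WHITE (6,8): turn R to W, flip to black, move to (6,7). |black|=6 — new cell
Step 6: on WHITE (6,7): turn R to N, flip to black, move to (5,7). |black|=7 — new cell
No revisit within 6 steps.

Answer: no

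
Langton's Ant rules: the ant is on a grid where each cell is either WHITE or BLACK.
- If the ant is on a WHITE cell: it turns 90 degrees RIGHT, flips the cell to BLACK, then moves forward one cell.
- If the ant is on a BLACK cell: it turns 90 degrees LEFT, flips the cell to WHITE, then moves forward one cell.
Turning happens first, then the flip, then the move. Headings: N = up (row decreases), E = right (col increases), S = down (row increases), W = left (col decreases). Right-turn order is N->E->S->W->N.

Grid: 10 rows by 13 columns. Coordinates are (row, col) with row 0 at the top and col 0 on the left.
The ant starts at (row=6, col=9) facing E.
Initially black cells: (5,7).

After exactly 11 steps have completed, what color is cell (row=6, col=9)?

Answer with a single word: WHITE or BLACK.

Answer: BLACK

Derivation:
Step 1: on WHITE (6,9): turn R to S, flip to black, move to (7,9). |black|=2
Step 2: on WHITE (7,9): turn R to W, flip to black, move to (7,8). |black|=3
Step 3: on WHITE (7,8): turn R to N, flip to black, move to (6,8). |black|=4
Step 4: on WHITE (6,8): turn R to E, flip to black, move to (6,9). |black|=5
Step 5: on BLACK (6,9): turn L to N, flip to white, move to (5,9). |black|=4
Step 6: on WHITE (5,9): turn R to E, flip to black, move to (5,10). |black|=5
Step 7: on WHITE (5,10): turn R to S, flip to black, move to (6,10). |black|=6
Step 8: on WHITE (6,10): turn R to W, flip to black, move to (6,9). |black|=7
Step 9: on WHITE (6,9): turn R to N, flip to black, move to (5,9). |black|=8
Step 10: on BLACK (5,9): turn L to W, flip to white, move to (5,8). |black|=7
Step 11: on WHITE (5,8): turn R to N, flip to black, move to (4,8). |black|=8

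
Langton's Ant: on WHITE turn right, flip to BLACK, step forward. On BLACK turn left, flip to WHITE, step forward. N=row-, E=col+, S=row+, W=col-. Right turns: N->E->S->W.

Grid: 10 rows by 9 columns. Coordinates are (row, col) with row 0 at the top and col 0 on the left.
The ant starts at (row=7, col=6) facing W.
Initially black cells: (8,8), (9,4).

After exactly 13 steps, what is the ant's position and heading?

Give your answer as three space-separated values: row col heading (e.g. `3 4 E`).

Step 1: on WHITE (7,6): turn R to N, flip to black, move to (6,6). |black|=3
Step 2: on WHITE (6,6): turn R to E, flip to black, move to (6,7). |black|=4
Step 3: on WHITE (6,7): turn R to S, flip to black, move to (7,7). |black|=5
Step 4: on WHITE (7,7): turn R to W, flip to black, move to (7,6). |black|=6
Step 5: on BLACK (7,6): turn L to S, flip to white, move to (8,6). |black|=5
Step 6: on WHITE (8,6): turn R to W, flip to black, move to (8,5). |black|=6
Step 7: on WHITE (8,5): turn R to N, flip to black, move to (7,5). |black|=7
Step 8: on WHITE (7,5): turn R to E, flip to black, move to (7,6). |black|=8
Step 9: on WHITE (7,6): turn R to S, flip to black, move to (8,6). |black|=9
Step 10: on BLACK (8,6): turn L to E, flip to white, move to (8,7). |black|=8
Step 11: on WHITE (8,7): turn R to S, flip to black, move to (9,7). |black|=9
Step 12: on WHITE (9,7): turn R to W, flip to black, move to (9,6). |black|=10
Step 13: on WHITE (9,6): turn R to N, flip to black, move to (8,6). |black|=11

Answer: 8 6 N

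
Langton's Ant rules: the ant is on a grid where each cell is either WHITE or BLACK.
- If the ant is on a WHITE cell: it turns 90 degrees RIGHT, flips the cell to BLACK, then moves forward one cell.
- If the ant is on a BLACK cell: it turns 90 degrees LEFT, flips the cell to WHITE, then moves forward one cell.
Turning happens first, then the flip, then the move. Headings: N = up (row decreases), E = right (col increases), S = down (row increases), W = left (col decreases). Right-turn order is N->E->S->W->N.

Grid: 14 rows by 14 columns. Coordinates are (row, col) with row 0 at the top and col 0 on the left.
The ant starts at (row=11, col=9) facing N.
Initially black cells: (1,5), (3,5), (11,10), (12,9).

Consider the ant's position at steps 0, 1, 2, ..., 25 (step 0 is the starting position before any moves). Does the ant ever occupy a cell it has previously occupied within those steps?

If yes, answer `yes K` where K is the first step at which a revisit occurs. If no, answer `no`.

Step 1: on WHITE (11,9): turn R to E, flip to black, move to (11,10). |black|=5 — new cell
Step 2: on BLACK (11,10): turn L to N, flip to white, move to (10,10). |black|=4 — new cell
Step 3: on WHITE (10,10): turn R to E, flip to black, move to (10,11). |black|=5 — new cell
Step 4: on WHITE (10,11): turn R to S, flip to black, move to (11,11). |black|=6 — new cell
Step 5: on WHITE (11,11): turn R to W, flip to black, move to (11,10). |black|=7 — REVISIT

Answer: yes 5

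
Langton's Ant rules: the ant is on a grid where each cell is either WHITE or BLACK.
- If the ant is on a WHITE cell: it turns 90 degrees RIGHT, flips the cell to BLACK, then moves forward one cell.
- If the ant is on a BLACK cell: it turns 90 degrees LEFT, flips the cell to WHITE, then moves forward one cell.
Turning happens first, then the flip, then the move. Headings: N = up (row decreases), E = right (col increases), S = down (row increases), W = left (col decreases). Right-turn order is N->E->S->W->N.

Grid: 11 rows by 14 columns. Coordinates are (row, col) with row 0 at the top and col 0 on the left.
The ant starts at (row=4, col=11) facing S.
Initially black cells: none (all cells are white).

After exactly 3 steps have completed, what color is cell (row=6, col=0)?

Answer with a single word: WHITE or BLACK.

Answer: WHITE

Derivation:
Step 1: on WHITE (4,11): turn R to W, flip to black, move to (4,10). |black|=1
Step 2: on WHITE (4,10): turn R to N, flip to black, move to (3,10). |black|=2
Step 3: on WHITE (3,10): turn R to E, flip to black, move to (3,11). |black|=3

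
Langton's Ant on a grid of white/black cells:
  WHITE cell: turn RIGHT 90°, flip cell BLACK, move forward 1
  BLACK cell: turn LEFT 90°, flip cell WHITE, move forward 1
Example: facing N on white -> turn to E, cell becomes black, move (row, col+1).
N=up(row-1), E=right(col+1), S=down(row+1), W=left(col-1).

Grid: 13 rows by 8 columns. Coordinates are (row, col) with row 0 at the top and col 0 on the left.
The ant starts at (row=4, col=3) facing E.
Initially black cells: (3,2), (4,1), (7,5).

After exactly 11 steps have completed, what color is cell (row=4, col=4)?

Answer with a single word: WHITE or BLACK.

Step 1: on WHITE (4,3): turn R to S, flip to black, move to (5,3). |black|=4
Step 2: on WHITE (5,3): turn R to W, flip to black, move to (5,2). |black|=5
Step 3: on WHITE (5,2): turn R to N, flip to black, move to (4,2). |black|=6
Step 4: on WHITE (4,2): turn R to E, flip to black, move to (4,3). |black|=7
Step 5: on BLACK (4,3): turn L to N, flip to white, move to (3,3). |black|=6
Step 6: on WHITE (3,3): turn R to E, flip to black, move to (3,4). |black|=7
Step 7: on WHITE (3,4): turn R to S, flip to black, move to (4,4). |black|=8
Step 8: on WHITE (4,4): turn R to W, flip to black, move to (4,3). |black|=9
Step 9: on WHITE (4,3): turn R to N, flip to black, move to (3,3). |black|=10
Step 10: on BLACK (3,3): turn L to W, flip to white, move to (3,2). |black|=9
Step 11: on BLACK (3,2): turn L to S, flip to white, move to (4,2). |black|=8

Answer: BLACK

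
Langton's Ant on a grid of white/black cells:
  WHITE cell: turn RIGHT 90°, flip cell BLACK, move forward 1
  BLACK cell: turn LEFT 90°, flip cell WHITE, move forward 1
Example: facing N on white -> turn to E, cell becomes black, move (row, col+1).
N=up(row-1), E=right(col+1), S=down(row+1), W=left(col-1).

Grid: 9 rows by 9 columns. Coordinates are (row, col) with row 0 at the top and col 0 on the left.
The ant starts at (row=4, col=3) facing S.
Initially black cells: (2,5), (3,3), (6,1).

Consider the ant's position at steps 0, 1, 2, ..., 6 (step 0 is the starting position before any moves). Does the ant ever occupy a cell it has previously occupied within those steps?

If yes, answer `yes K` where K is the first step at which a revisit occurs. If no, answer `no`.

Step 1: on WHITE (4,3): turn R to W, flip to black, move to (4,2). |black|=4 — new cell
Step 2: on WHITE (4,2): turn R to N, flip to black, move to (3,2). |black|=5 — new cell
Step 3: on WHITE (3,2): turn R to E, flip to black, move to (3,3). |black|=6 — new cell
Step 4: on BLACK (3,3): turn L to N, flip to white, move to (2,3). |black|=5 — new cell
Step 5: on WHITE (2,3): turn R to E, flip to black, move to (2,4). |black|=6 — new cell
Step 6: on WHITE (2,4): turn R to S, flip to black, move to (3,4). |black|=7 — new cell
No revisit within 6 steps.

Answer: no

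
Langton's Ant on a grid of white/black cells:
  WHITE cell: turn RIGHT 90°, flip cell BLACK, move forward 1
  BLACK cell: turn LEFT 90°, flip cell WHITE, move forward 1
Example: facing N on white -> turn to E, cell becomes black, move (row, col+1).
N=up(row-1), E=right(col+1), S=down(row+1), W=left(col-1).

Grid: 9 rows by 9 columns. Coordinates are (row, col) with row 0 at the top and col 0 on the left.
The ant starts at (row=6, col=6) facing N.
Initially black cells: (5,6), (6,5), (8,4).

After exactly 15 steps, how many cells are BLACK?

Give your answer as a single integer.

Answer: 8

Derivation:
Step 1: on WHITE (6,6): turn R to E, flip to black, move to (6,7). |black|=4
Step 2: on WHITE (6,7): turn R to S, flip to black, move to (7,7). |black|=5
Step 3: on WHITE (7,7): turn R to W, flip to black, move to (7,6). |black|=6
Step 4: on WHITE (7,6): turn R to N, flip to black, move to (6,6). |black|=7
Step 5: on BLACK (6,6): turn L to W, flip to white, move to (6,5). |black|=6
Step 6: on BLACK (6,5): turn L to S, flip to white, move to (7,5). |black|=5
Step 7: on WHITE (7,5): turn R to W, flip to black, move to (7,4). |black|=6
Step 8: on WHITE (7,4): turn R to N, flip to black, move to (6,4). |black|=7
Step 9: on WHITE (6,4): turn R to E, flip to black, move to (6,5). |black|=8
Step 10: on WHITE (6,5): turn R to S, flip to black, move to (7,5). |black|=9
Step 11: on BLACK (7,5): turn L to E, flip to white, move to (7,6). |black|=8
Step 12: on BLACK (7,6): turn L to N, flip to white, move to (6,6). |black|=7
Step 13: on WHITE (6,6): turn R to E, flip to black, move to (6,7). |black|=8
Step 14: on BLACK (6,7): turn L to N, flip to white, move to (5,7). |black|=7
Step 15: on WHITE (5,7): turn R to E, flip to black, move to (5,8). |black|=8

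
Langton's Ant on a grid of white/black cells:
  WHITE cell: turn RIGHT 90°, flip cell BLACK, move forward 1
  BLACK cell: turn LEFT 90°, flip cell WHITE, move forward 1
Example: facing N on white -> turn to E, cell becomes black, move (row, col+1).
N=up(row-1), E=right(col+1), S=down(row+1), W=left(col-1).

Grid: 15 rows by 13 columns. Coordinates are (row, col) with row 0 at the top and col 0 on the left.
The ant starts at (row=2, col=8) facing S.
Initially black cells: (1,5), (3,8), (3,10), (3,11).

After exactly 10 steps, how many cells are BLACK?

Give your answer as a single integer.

Answer: 10

Derivation:
Step 1: on WHITE (2,8): turn R to W, flip to black, move to (2,7). |black|=5
Step 2: on WHITE (2,7): turn R to N, flip to black, move to (1,7). |black|=6
Step 3: on WHITE (1,7): turn R to E, flip to black, move to (1,8). |black|=7
Step 4: on WHITE (1,8): turn R to S, flip to black, move to (2,8). |black|=8
Step 5: on BLACK (2,8): turn L to E, flip to white, move to (2,9). |black|=7
Step 6: on WHITE (2,9): turn R to S, flip to black, move to (3,9). |black|=8
Step 7: on WHITE (3,9): turn R to W, flip to black, move to (3,8). |black|=9
Step 8: on BLACK (3,8): turn L to S, flip to white, move to (4,8). |black|=8
Step 9: on WHITE (4,8): turn R to W, flip to black, move to (4,7). |black|=9
Step 10: on WHITE (4,7): turn R to N, flip to black, move to (3,7). |black|=10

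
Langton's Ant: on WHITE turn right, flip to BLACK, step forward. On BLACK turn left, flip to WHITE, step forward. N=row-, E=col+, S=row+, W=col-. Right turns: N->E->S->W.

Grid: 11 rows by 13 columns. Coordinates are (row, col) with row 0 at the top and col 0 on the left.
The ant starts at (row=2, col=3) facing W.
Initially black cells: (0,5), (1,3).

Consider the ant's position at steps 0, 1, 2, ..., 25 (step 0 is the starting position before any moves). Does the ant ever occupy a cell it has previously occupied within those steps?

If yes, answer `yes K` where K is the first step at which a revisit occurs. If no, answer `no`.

Step 1: on WHITE (2,3): turn R to N, flip to black, move to (1,3). |black|=3 — new cell
Step 2: on BLACK (1,3): turn L to W, flip to white, move to (1,2). |black|=2 — new cell
Step 3: on WHITE (1,2): turn R to N, flip to black, move to (0,2). |black|=3 — new cell
Step 4: on WHITE (0,2): turn R to E, flip to black, move to (0,3). |black|=4 — new cell
Step 5: on WHITE (0,3): turn R to S, flip to black, move to (1,3). |black|=5 — REVISIT

Answer: yes 5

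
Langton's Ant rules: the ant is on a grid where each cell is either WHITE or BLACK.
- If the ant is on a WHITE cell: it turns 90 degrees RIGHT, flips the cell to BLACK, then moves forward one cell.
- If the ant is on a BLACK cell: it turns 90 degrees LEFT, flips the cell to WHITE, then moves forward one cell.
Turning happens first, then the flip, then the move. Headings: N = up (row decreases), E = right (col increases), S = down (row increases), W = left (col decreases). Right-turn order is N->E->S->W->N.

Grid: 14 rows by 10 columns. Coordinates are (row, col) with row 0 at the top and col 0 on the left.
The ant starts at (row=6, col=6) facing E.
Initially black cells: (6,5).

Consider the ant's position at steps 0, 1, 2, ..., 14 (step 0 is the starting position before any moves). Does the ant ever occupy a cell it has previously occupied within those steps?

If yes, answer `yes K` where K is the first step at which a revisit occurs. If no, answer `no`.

Step 1: on WHITE (6,6): turn R to S, flip to black, move to (7,6). |black|=2 — new cell
Step 2: on WHITE (7,6): turn R to W, flip to black, move to (7,5). |black|=3 — new cell
Step 3: on WHITE (7,5): turn R to N, flip to black, move to (6,5). |black|=4 — new cell
Step 4: on BLACK (6,5): turn L to W, flip to white, move to (6,4). |black|=3 — new cell
Step 5: on WHITE (6,4): turn R to N, flip to black, move to (5,4). |black|=4 — new cell
Step 6: on WHITE (5,4): turn R to E, flip to black, move to (5,5). |black|=5 — new cell
Step 7: on WHITE (5,5): turn R to S, flip to black, move to (6,5). |black|=6 — REVISIT

Answer: yes 7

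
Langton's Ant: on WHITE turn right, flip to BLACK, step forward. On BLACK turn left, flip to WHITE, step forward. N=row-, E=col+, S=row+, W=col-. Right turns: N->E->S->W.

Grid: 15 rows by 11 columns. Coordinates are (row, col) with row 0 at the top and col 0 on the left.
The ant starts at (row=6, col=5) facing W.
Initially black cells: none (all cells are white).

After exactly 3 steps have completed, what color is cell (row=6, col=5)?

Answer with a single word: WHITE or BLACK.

Step 1: on WHITE (6,5): turn R to N, flip to black, move to (5,5). |black|=1
Step 2: on WHITE (5,5): turn R to E, flip to black, move to (5,6). |black|=2
Step 3: on WHITE (5,6): turn R to S, flip to black, move to (6,6). |black|=3

Answer: BLACK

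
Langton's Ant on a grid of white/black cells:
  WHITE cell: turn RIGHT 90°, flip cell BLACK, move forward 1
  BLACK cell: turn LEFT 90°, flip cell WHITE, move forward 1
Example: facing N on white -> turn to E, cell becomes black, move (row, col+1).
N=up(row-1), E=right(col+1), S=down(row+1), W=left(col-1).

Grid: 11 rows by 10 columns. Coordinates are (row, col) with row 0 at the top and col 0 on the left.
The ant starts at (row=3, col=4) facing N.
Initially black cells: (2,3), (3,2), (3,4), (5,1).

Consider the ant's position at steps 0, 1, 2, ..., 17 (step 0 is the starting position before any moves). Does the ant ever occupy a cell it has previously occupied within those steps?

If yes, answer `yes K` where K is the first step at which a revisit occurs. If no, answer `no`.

Answer: yes 6

Derivation:
Step 1: on BLACK (3,4): turn L to W, flip to white, move to (3,3). |black|=3 — new cell
Step 2: on WHITE (3,3): turn R to N, flip to black, move to (2,3). |black|=4 — new cell
Step 3: on BLACK (2,3): turn L to W, flip to white, move to (2,2). |black|=3 — new cell
Step 4: on WHITE (2,2): turn R to N, flip to black, move to (1,2). |black|=4 — new cell
Step 5: on WHITE (1,2): turn R to E, flip to black, move to (1,3). |black|=5 — new cell
Step 6: on WHITE (1,3): turn R to S, flip to black, move to (2,3). |black|=6 — REVISIT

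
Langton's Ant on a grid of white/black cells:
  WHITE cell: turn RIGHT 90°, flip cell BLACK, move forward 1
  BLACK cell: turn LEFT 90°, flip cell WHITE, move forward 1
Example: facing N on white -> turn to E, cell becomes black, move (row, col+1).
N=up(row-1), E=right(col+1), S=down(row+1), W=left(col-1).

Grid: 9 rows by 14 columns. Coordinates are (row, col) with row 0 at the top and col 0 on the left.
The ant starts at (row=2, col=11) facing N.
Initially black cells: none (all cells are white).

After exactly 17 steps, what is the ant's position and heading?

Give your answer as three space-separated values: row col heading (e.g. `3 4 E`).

Answer: 2 10 W

Derivation:
Step 1: on WHITE (2,11): turn R to E, flip to black, move to (2,12). |black|=1
Step 2: on WHITE (2,12): turn R to S, flip to black, move to (3,12). |black|=2
Step 3: on WHITE (3,12): turn R to W, flip to black, move to (3,11). |black|=3
Step 4: on WHITE (3,11): turn R to N, flip to black, move to (2,11). |black|=4
Step 5: on BLACK (2,11): turn L to W, flip to white, move to (2,10). |black|=3
Step 6: on WHITE (2,10): turn R to N, flip to black, move to (1,10). |black|=4
Step 7: on WHITE (1,10): turn R to E, flip to black, move to (1,11). |black|=5
Step 8: on WHITE (1,11): turn R to S, flip to black, move to (2,11). |black|=6
Step 9: on WHITE (2,11): turn R to W, flip to black, move to (2,10). |black|=7
Step 10: on BLACK (2,10): turn L to S, flip to white, move to (3,10). |black|=6
Step 11: on WHITE (3,10): turn R to W, flip to black, move to (3,9). |black|=7
Step 12: on WHITE (3,9): turn R to N, flip to black, move to (2,9). |black|=8
Step 13: on WHITE (2,9): turn R to E, flip to black, move to (2,10). |black|=9
Step 14: on WHITE (2,10): turn R to S, flip to black, move to (3,10). |black|=10
Step 15: on BLACK (3,10): turn L to E, flip to white, move to (3,11). |black|=9
Step 16: on BLACK (3,11): turn L to N, flip to white, move to (2,11). |black|=8
Step 17: on BLACK (2,11): turn L to W, flip to white, move to (2,10). |black|=7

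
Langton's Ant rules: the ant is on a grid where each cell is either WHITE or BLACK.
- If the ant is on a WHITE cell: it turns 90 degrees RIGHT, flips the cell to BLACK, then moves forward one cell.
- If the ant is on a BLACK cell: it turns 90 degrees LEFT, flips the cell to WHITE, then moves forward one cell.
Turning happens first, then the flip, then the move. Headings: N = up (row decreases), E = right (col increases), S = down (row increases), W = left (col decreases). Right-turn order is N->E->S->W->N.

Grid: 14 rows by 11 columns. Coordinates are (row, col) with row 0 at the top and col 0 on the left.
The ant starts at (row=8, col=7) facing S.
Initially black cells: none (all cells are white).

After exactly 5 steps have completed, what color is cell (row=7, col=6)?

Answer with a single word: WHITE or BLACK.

Step 1: on WHITE (8,7): turn R to W, flip to black, move to (8,6). |black|=1
Step 2: on WHITE (8,6): turn R to N, flip to black, move to (7,6). |black|=2
Step 3: on WHITE (7,6): turn R to E, flip to black, move to (7,7). |black|=3
Step 4: on WHITE (7,7): turn R to S, flip to black, move to (8,7). |black|=4
Step 5: on BLACK (8,7): turn L to E, flip to white, move to (8,8). |black|=3

Answer: BLACK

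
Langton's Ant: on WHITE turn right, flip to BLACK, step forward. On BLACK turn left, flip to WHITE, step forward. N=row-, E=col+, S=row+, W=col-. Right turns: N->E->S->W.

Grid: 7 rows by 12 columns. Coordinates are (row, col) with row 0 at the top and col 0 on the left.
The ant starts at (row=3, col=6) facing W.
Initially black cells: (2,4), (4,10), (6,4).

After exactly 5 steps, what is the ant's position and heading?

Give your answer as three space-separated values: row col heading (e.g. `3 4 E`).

Answer: 4 6 S

Derivation:
Step 1: on WHITE (3,6): turn R to N, flip to black, move to (2,6). |black|=4
Step 2: on WHITE (2,6): turn R to E, flip to black, move to (2,7). |black|=5
Step 3: on WHITE (2,7): turn R to S, flip to black, move to (3,7). |black|=6
Step 4: on WHITE (3,7): turn R to W, flip to black, move to (3,6). |black|=7
Step 5: on BLACK (3,6): turn L to S, flip to white, move to (4,6). |black|=6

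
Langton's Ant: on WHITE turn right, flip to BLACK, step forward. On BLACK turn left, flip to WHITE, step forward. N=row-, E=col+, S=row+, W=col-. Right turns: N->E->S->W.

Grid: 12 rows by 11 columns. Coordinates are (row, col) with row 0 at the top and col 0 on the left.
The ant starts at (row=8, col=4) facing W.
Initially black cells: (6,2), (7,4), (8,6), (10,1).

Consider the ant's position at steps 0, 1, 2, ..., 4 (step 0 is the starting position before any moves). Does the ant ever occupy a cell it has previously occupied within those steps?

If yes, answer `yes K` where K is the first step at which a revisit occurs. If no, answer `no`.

Answer: no

Derivation:
Step 1: on WHITE (8,4): turn R to N, flip to black, move to (7,4). |black|=5 — new cell
Step 2: on BLACK (7,4): turn L to W, flip to white, move to (7,3). |black|=4 — new cell
Step 3: on WHITE (7,3): turn R to N, flip to black, move to (6,3). |black|=5 — new cell
Step 4: on WHITE (6,3): turn R to E, flip to black, move to (6,4). |black|=6 — new cell
No revisit within 4 steps.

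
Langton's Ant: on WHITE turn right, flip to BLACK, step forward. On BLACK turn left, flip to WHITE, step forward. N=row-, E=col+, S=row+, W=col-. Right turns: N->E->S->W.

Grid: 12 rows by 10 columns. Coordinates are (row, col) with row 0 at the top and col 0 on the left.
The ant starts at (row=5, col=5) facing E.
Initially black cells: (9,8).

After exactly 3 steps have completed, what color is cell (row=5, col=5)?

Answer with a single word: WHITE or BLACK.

Answer: BLACK

Derivation:
Step 1: on WHITE (5,5): turn R to S, flip to black, move to (6,5). |black|=2
Step 2: on WHITE (6,5): turn R to W, flip to black, move to (6,4). |black|=3
Step 3: on WHITE (6,4): turn R to N, flip to black, move to (5,4). |black|=4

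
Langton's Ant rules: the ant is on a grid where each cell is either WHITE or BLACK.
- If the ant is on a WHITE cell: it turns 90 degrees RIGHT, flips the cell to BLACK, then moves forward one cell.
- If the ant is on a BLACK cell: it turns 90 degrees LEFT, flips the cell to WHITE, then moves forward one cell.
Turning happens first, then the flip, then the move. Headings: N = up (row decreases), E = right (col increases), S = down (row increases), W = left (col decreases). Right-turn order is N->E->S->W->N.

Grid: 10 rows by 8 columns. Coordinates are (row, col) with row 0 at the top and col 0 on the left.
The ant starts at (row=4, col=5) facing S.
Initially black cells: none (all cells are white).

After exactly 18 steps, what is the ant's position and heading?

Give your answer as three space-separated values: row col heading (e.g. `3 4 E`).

Step 1: on WHITE (4,5): turn R to W, flip to black, move to (4,4). |black|=1
Step 2: on WHITE (4,4): turn R to N, flip to black, move to (3,4). |black|=2
Step 3: on WHITE (3,4): turn R to E, flip to black, move to (3,5). |black|=3
Step 4: on WHITE (3,5): turn R to S, flip to black, move to (4,5). |black|=4
Step 5: on BLACK (4,5): turn L to E, flip to white, move to (4,6). |black|=3
Step 6: on WHITE (4,6): turn R to S, flip to black, move to (5,6). |black|=4
Step 7: on WHITE (5,6): turn R to W, flip to black, move to (5,5). |black|=5
Step 8: on WHITE (5,5): turn R to N, flip to black, move to (4,5). |black|=6
Step 9: on WHITE (4,5): turn R to E, flip to black, move to (4,6). |black|=7
Step 10: on BLACK (4,6): turn L to N, flip to white, move to (3,6). |black|=6
Step 11: on WHITE (3,6): turn R to E, flip to black, move to (3,7). |black|=7
Step 12: on WHITE (3,7): turn R to S, flip to black, move to (4,7). |black|=8
Step 13: on WHITE (4,7): turn R to W, flip to black, move to (4,6). |black|=9
Step 14: on WHITE (4,6): turn R to N, flip to black, move to (3,6). |black|=10
Step 15: on BLACK (3,6): turn L to W, flip to white, move to (3,5). |black|=9
Step 16: on BLACK (3,5): turn L to S, flip to white, move to (4,5). |black|=8
Step 17: on BLACK (4,5): turn L to E, flip to white, move to (4,6). |black|=7
Step 18: on BLACK (4,6): turn L to N, flip to white, move to (3,6). |black|=6

Answer: 3 6 N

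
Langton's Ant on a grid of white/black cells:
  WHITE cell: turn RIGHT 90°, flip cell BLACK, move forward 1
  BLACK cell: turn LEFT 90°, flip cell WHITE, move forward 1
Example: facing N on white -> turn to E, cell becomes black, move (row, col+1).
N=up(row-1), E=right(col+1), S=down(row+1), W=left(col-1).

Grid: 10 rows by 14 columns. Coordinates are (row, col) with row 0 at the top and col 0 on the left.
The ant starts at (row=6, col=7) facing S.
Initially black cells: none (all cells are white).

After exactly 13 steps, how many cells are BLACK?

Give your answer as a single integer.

Step 1: on WHITE (6,7): turn R to W, flip to black, move to (6,6). |black|=1
Step 2: on WHITE (6,6): turn R to N, flip to black, move to (5,6). |black|=2
Step 3: on WHITE (5,6): turn R to E, flip to black, move to (5,7). |black|=3
Step 4: on WHITE (5,7): turn R to S, flip to black, move to (6,7). |black|=4
Step 5: on BLACK (6,7): turn L to E, flip to white, move to (6,8). |black|=3
Step 6: on WHITE (6,8): turn R to S, flip to black, move to (7,8). |black|=4
Step 7: on WHITE (7,8): turn R to W, flip to black, move to (7,7). |black|=5
Step 8: on WHITE (7,7): turn R to N, flip to black, move to (6,7). |black|=6
Step 9: on WHITE (6,7): turn R to E, flip to black, move to (6,8). |black|=7
Step 10: on BLACK (6,8): turn L to N, flip to white, move to (5,8). |black|=6
Step 11: on WHITE (5,8): turn R to E, flip to black, move to (5,9). |black|=7
Step 12: on WHITE (5,9): turn R to S, flip to black, move to (6,9). |black|=8
Step 13: on WHITE (6,9): turn R to W, flip to black, move to (6,8). |black|=9

Answer: 9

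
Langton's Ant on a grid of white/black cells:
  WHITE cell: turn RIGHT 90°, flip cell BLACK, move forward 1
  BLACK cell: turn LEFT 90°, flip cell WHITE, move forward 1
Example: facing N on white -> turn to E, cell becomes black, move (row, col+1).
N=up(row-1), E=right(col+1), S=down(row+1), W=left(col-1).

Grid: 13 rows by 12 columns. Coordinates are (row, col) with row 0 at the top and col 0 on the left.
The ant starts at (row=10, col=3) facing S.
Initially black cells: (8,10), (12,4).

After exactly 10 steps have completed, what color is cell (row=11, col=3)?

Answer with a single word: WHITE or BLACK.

Step 1: on WHITE (10,3): turn R to W, flip to black, move to (10,2). |black|=3
Step 2: on WHITE (10,2): turn R to N, flip to black, move to (9,2). |black|=4
Step 3: on WHITE (9,2): turn R to E, flip to black, move to (9,3). |black|=5
Step 4: on WHITE (9,3): turn R to S, flip to black, move to (10,3). |black|=6
Step 5: on BLACK (10,3): turn L to E, flip to white, move to (10,4). |black|=5
Step 6: on WHITE (10,4): turn R to S, flip to black, move to (11,4). |black|=6
Step 7: on WHITE (11,4): turn R to W, flip to black, move to (11,3). |black|=7
Step 8: on WHITE (11,3): turn R to N, flip to black, move to (10,3). |black|=8
Step 9: on WHITE (10,3): turn R to E, flip to black, move to (10,4). |black|=9
Step 10: on BLACK (10,4): turn L to N, flip to white, move to (9,4). |black|=8

Answer: BLACK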